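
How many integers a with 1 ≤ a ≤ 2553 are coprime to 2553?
1584

The number of a ∈ {1, ..., 2553} with gcd(a, 2553) = 1 is by definition Euler's totient φ(2553). φ is multiplicative, with φ(p^e) = p^e − p^(e−1). Factorise 2553 = 3 · 23 · 37. Then
  φ(2553) = (3 − 1) · (23 − 1) · (37 − 1) = 2 · 22 · 36 = 1584.
So there are 1584 such integers.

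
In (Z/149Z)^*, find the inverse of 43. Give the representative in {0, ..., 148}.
Apply the extended Euclidean algorithm to (149, 43), tracking rows (r, s, t) with s·149 + t·43 = r. Each division r_prev = q·r_cur + r_new produces the new row as (previous row) − q·(current row):
  row A: (149, 1, 0)   [1·149 + 0·43 = 149]
  row B: (43, 0, 1)   [0·149 + 1·43 = 43]
  149 = 3·43 + 20   → row C = row A − 3·row B = (20, 1, −3)   [check: 1·149 − 3·43 = 20]
  43 = 2·20 + 3   → row D = row B − 2·row C = (3, −2, 7)   [check: −2·149 + 7·43 = 3]
  20 = 6·3 + 2   → row E = row C − 6·row D = (2, 13, −45)   [check: 13·149 − 45·43 = 2]
  3 = 1·2 + 1   → row F = row D − 1·row E = (1, −15, 52)   [check: −15·149 + 52·43 = 1]
  2 = 2·1 + 0   → remainder 0, stop. gcd = 1 (last nonzero row F).
The gcd is 1, so 43 is invertible mod 149. The last nonzero row gives −15·149 + 52·43 = 1, so t = 52. So 43^(−1) ≡ 52 (mod 149). Verify: 43 · 52 = 2236 ≡ 1 (mod 149). ✓

Final answer: 43^(−1) ≡ 52 (mod 149)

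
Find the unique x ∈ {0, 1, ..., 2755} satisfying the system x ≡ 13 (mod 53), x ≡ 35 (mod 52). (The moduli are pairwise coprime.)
The moduli 53, 52 are pairwise coprime, so by the CRT there is a unique solution mod 53·52 = 2756.
Solve by successive substitution. Start with x ≡ 13 (mod 53).
  Combine with x ≡ 35 (mod 52): write x = 13 + 53·t and require 13 + 53·t ≡ 35 (mod 52), i.e. 53·t ≡ 35 − 13 ≡ 22 (mod 52). Since 53^(−1) ≡ 1 (mod 52) (53 ≡ 1 (mod 52)), t ≡ 1·22 ≡ 22 (mod 52). So x ≡ 13 + 53·22 = 1179 (mod 2756).
Unique solution in [0, 2756): x = 1179.

Final answer: x ≡ 1179 (mod 2756); the representative in [0, 2756) is 1179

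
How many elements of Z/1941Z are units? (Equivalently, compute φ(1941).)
Z/1941Z has φ(1941) = 1292 units

An element a ∈ Z/1941Z is a unit iff gcd(a, 1941) = 1, so the number of units is φ(1941). φ is multiplicative, with φ(p^e) = p^e − p^(e−1). Factorise 1941 = 3 · 647. Then
  φ(1941) = (3 − 1) · (647 − 1) = 2 · 646 = 1292.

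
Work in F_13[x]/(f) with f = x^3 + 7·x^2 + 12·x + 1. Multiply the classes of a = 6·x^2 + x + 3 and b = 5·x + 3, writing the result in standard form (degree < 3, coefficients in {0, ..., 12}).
a · b ≡ 8·x^2 + 9·x + 5 (mod f(x))

Multiply as integer polynomials: a · b = 30·x^3 + 23·x^2 + 18·x + 9. Reducing coefficients mod 13: a · b ≡ 4·x^3 + 10·x^2 + 5·x + 9. Now divide by f(x) = x^3 + 7·x^2 + 12·x + 1 in F_13[x], eliminating the leading term at each step:
  leading term 4·x^3: subtract (4)·f(x) = 4·x^3 + 2·x^2 + 9·x + 4, leaving 8·x^2 + 9·x + 5 (coefficients mod 13)
The degree is now < 3, so this is the remainder. Hence a · b ≡ 8·x^2 + 9·x + 5 in F_13[x]/(f).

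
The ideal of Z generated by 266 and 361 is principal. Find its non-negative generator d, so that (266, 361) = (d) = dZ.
In the PID Z, (a, b) is generated by gcd(a, b). Compute gcd(361, 266) with the extended Euclidean algorithm, tracking rows (r, s, t) with s·361 + t·266 = r:
  row A: (361, 1, 0)   [1·361 + 0·266 = 361]
  row B: (266, 0, 1)   [0·361 + 1·266 = 266]
  361 = 1·266 + 95   → row C = row A − 1·row B = (95, 1, −1)   [check: 1·361 − 1·266 = 95]
  266 = 2·95 + 76   → row D = row B − 2·row C = (76, −2, 3)   [check: −2·361 + 3·266 = 76]
  95 = 1·76 + 19   → row E = row C − 1·row D = (19, 3, −4)   [check: 3·361 − 4·266 = 19]
  76 = 4·19 + 0   → remainder 0, stop. gcd = 19 (last nonzero row E).
So gcd(266, 361) = 19, with Bézout identity 3·361 − 4·266 = 19. Containment (⊇): the Bézout identity exhibits 19 as an element of (266, 361), giving (19) ⊆ (266, 361). Containment (⊆): since 19 | 266 and 19 | 361 (266 = 19·14, 361 = 19·19), every Z-linear combination of 266 and 361 is divisible by 19, so (266, 361) ⊆ (19). Therefore (266, 361) = (19), d = 19.

Final answer: (266, 361) = (19); d = 19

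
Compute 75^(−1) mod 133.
75^(−1) ≡ 94 (mod 133)

Apply the extended Euclidean algorithm to (133, 75), tracking rows (r, s, t) with s·133 + t·75 = r. Each division r_prev = q·r_cur + r_new produces the new row as (previous row) − q·(current row):
  row A: (133, 1, 0)   [1·133 + 0·75 = 133]
  row B: (75, 0, 1)   [0·133 + 1·75 = 75]
  133 = 1·75 + 58   → row C = row A − 1·row B = (58, 1, −1)   [check: 1·133 − 1·75 = 58]
  75 = 1·58 + 17   → row D = row B − 1·row C = (17, −1, 2)   [check: −1·133 + 2·75 = 17]
  58 = 3·17 + 7   → row E = row C − 3·row D = (7, 4, −7)   [check: 4·133 − 7·75 = 7]
  17 = 2·7 + 3   → row F = row D − 2·row E = (3, −9, 16)   [check: −9·133 + 16·75 = 3]
  7 = 2·3 + 1   → row G = row E − 2·row F = (1, 22, −39)   [check: 22·133 − 39·75 = 1]
  3 = 3·1 + 0   → remainder 0, stop. gcd = 1 (last nonzero row G).
The gcd is 1, so 75 is invertible mod 133. The last nonzero row gives 22·133 − 39·75 = 1, so t = −39. So 75^(−1) ≡ −39 ≡ 94 (mod 133). Verify: 75 · 94 = 7050 ≡ 1 (mod 133). ✓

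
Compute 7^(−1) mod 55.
Apply the extended Euclidean algorithm to (55, 7), tracking rows (r, s, t) with s·55 + t·7 = r. Each division r_prev = q·r_cur + r_new produces the new row as (previous row) − q·(current row):
  row A: (55, 1, 0)   [1·55 + 0·7 = 55]
  row B: (7, 0, 1)   [0·55 + 1·7 = 7]
  55 = 7·7 + 6   → row C = row A − 7·row B = (6, 1, −7)   [check: 1·55 − 7·7 = 6]
  7 = 1·6 + 1   → row D = row B − 1·row C = (1, −1, 8)   [check: −1·55 + 8·7 = 1]
  6 = 6·1 + 0   → remainder 0, stop. gcd = 1 (last nonzero row D).
The gcd is 1, so 7 is invertible mod 55. The last nonzero row gives −1·55 + 8·7 = 1, so t = 8. So 7^(−1) ≡ 8 (mod 55). Verify: 7 · 8 = 56 ≡ 1 (mod 55). ✓

Final answer: 7^(−1) ≡ 8 (mod 55)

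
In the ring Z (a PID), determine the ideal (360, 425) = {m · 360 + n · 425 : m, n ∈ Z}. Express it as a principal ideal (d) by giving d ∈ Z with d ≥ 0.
In the PID Z, (a, b) is generated by gcd(a, b). Compute gcd(425, 360) with the extended Euclidean algorithm, tracking rows (r, s, t) with s·425 + t·360 = r:
  row A: (425, 1, 0)   [1·425 + 0·360 = 425]
  row B: (360, 0, 1)   [0·425 + 1·360 = 360]
  425 = 1·360 + 65   → row C = row A − 1·row B = (65, 1, −1)   [check: 1·425 − 1·360 = 65]
  360 = 5·65 + 35   → row D = row B − 5·row C = (35, −5, 6)   [check: −5·425 + 6·360 = 35]
  65 = 1·35 + 30   → row E = row C − 1·row D = (30, 6, −7)   [check: 6·425 − 7·360 = 30]
  35 = 1·30 + 5   → row F = row D − 1·row E = (5, −11, 13)   [check: −11·425 + 13·360 = 5]
  30 = 6·5 + 0   → remainder 0, stop. gcd = 5 (last nonzero row F).
So gcd(360, 425) = 5, with Bézout identity −11·425 + 13·360 = 5. Containment (⊇): the Bézout identity exhibits 5 as an element of (360, 425), giving (5) ⊆ (360, 425). Containment (⊆): since 5 | 360 and 5 | 425 (360 = 5·72, 425 = 5·85), every Z-linear combination of 360 and 425 is divisible by 5, so (360, 425) ⊆ (5). Therefore (360, 425) = (5), d = 5.

Final answer: (360, 425) = (5); d = 5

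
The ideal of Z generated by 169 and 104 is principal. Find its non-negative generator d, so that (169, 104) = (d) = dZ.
In the PID Z, (a, b) is generated by gcd(a, b). Compute gcd(169, 104) with the extended Euclidean algorithm, tracking rows (r, s, t) with s·169 + t·104 = r:
  row A: (169, 1, 0)   [1·169 + 0·104 = 169]
  row B: (104, 0, 1)   [0·169 + 1·104 = 104]
  169 = 1·104 + 65   → row C = row A − 1·row B = (65, 1, −1)   [check: 1·169 − 1·104 = 65]
  104 = 1·65 + 39   → row D = row B − 1·row C = (39, −1, 2)   [check: −1·169 + 2·104 = 39]
  65 = 1·39 + 26   → row E = row C − 1·row D = (26, 2, −3)   [check: 2·169 − 3·104 = 26]
  39 = 1·26 + 13   → row F = row D − 1·row E = (13, −3, 5)   [check: −3·169 + 5·104 = 13]
  26 = 2·13 + 0   → remainder 0, stop. gcd = 13 (last nonzero row F).
So gcd(169, 104) = 13, with Bézout identity −3·169 + 5·104 = 13. Containment (⊇): the Bézout identity exhibits 13 as an element of (169, 104), giving (13) ⊆ (169, 104). Containment (⊆): since 13 | 169 and 13 | 104 (169 = 13·13, 104 = 13·8), every Z-linear combination of 169 and 104 is divisible by 13, so (169, 104) ⊆ (13). Therefore (169, 104) = (13), d = 13.

Final answer: (169, 104) = (13); d = 13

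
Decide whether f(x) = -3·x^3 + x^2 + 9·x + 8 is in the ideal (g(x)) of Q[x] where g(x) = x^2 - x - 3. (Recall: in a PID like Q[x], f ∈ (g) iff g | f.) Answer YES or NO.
In Q[x] the ideal (g) consists of all multiples of g, so f ∈ (g) iff g | f, i.e. iff the remainder of f on division by g is 0. Divide f by g (g is monic, so eliminate the leading term of the running remainder at each step):
  leading term -3·x^3: subtract (-3·x)·g(x) = -3·x^3 + 3·x^2 + 9·x, leaving 8 - 2·x^2
  leading term -2·x^2: subtract (-2)·g(x) = -2·x^2 + 2·x + 6, leaving 2 - 2·x
The remainder r(x) = 2 - 2·x ≠ 0 (and deg r < deg g), so g ∤ f, i.e. f ∉ (g).

Final answer: NO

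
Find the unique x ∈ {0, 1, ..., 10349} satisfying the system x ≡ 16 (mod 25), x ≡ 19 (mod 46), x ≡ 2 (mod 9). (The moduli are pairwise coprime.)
x ≡ 3791 (mod 10350); the representative in [0, 10350) is 3791

The moduli 25, 46, 9 are pairwise coprime, so by the CRT there is a unique solution mod 25·46·9 = 10350.
Solve by successive substitution. Start with x ≡ 16 (mod 25).
  Combine with x ≡ 19 (mod 46): write x = 16 + 25·t and require 16 + 25·t ≡ 19 (mod 46), i.e. 25·t ≡ 19 − 16 ≡ 3 (mod 46). Since 25^(−1) ≡ 35 (mod 46), t ≡ 35·3 ≡ 13 (mod 46). So x ≡ 16 + 25·13 = 341 (mod 1150).
  Combine with x ≡ 2 (mod 9): write x = 341 + 1150·t and require 341 + 1150·t ≡ 2 (mod 9), i.e. 1150·t ≡ 2 − 341 ≡ 3 (mod 9). Since 1150^(−1) ≡ 4 (mod 9) (1150 ≡ 7 (mod 9)), t ≡ 4·3 ≡ 3 (mod 9). So x ≡ 341 + 1150·3 = 3791 (mod 10350).
Unique solution in [0, 10350): x = 3791.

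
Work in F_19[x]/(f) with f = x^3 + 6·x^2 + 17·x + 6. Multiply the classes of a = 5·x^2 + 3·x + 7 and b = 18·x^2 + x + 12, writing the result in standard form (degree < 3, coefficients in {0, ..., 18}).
Multiply as integer polynomials: a · b = 90·x^4 + 59·x^3 + 189·x^2 + 43·x + 84. Reducing coefficients mod 19: a · b ≡ 14·x^4 + 2·x^3 + 18·x^2 + 5·x + 8. Now divide by f(x) = x^3 + 6·x^2 + 17·x + 6 in F_19[x], eliminating the leading term at each step:
  leading term 14·x^4: subtract (14·x)·f(x) = 14·x^4 + 8·x^3 + 10·x^2 + 8·x, leaving 13·x^3 + 8·x^2 + 16·x + 8 (coefficients mod 19)
  leading term 13·x^3: subtract (13)·f(x) = 13·x^3 + 2·x^2 + 12·x + 2, leaving 6·x^2 + 4·x + 6 (coefficients mod 19)
The degree is now < 3, so this is the remainder. Hence a · b ≡ 6·x^2 + 4·x + 6 in F_19[x]/(f).

Final answer: a · b ≡ 6·x^2 + 4·x + 6 (mod f(x))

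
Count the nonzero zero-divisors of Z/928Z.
Z/928Z has 479 nonzero zero-divisors

In Z/928Z each nonzero element is either a unit (gcd with 928 is 1) or a zero-divisor (gcd > 1). The number of units is φ(928): factorise 928 = 2^5 · 29, so φ(928) = (2^5 − 2^4) · (29 − 1) = 16 · 28 = 448. The nonzero elements number 928 − 1 = 927. Hence the nonzero zero-divisors number 927 − 448 = 479.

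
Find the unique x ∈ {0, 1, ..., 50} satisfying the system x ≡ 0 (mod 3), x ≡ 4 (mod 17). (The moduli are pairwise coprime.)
x ≡ 21 (mod 51); the representative in [0, 51) is 21

The moduli 3, 17 are pairwise coprime, so by the CRT there is a unique solution mod 3·17 = 51.
Solve by successive substitution. Start with x ≡ 0 (mod 3).
  Combine with x ≡ 4 (mod 17): write x = 3·t and require 3·t ≡ 4 (mod 17). Since 3^(−1) ≡ 6 (mod 17), t ≡ 6·4 ≡ 7 (mod 17). So x ≡ 3·7 = 21 (mod 51).
Unique solution in [0, 51): x = 21.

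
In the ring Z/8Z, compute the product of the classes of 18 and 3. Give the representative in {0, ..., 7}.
6

Reduce the factors first: 18 ≡ 2 (mod 8), so 18 · 3 ≡ 2 · 3 (mod 8). 2 · 3 = 6. Dividing by 8: 6 = 0·8 + 6. So (18 · 3) mod 8 = 6.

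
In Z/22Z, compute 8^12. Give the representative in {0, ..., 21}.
20

Use repeated squaring. Binary(12) = 1100. Walk through the bits of the exponent 12 left-to-right: at each bit after the leading one, square the running value, then multiply by 8 if the bit is 1 (always reducing mod 22):
  bit 1 = 1 (leading): start with 8.
  bit 2 = 1: square 8^2 = 64 ≡ 20; bit is 1, so multiply 20·8 = 160 ≡ 6 (mod 22).
  bit 3 = 0: square 6^2 = 36 ≡ 14 (mod 22).
  bit 4 = 0: square 14^2 = 196 ≡ 20 (mod 22).
Final value: 8^12 ≡ 20 (mod 22).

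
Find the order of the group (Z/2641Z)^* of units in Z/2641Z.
(Z/2641Z)^* consists of the classes a with gcd(a, 2641) = 1, so its order is φ(2641). φ is multiplicative, with φ(p^e) = p^e − p^(e−1). Factorise 2641 = 19 · 139. Then
  φ(2641) = (19 − 1) · (139 − 1) = 18 · 138 = 2484.
Thus |(Z/2641Z)^*| = 2484.

Final answer: |(Z/2641Z)^*| = 2484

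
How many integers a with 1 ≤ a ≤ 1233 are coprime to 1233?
The number of a ∈ {1, ..., 1233} with gcd(a, 1233) = 1 is by definition Euler's totient φ(1233). φ is multiplicative, with φ(p^e) = p^e − p^(e−1). Factorise 1233 = 3^2 · 137. Then
  φ(1233) = (3^2 − 3^1) · (137 − 1) = 6 · 136 = 816.
So there are 816 such integers.

Final answer: 816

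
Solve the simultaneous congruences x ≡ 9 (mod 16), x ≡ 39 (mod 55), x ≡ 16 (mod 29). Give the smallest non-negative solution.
x ≡ 25449 (mod 25520); the representative in [0, 25520) is 25449

The moduli 16, 55, 29 are pairwise coprime, so by the CRT there is a unique solution mod 16·55·29 = 25520.
Solve by successive substitution. Start with x ≡ 9 (mod 16).
  Combine with x ≡ 39 (mod 55): write x = 9 + 16·t and require 9 + 16·t ≡ 39 (mod 55), i.e. 16·t ≡ 39 − 9 ≡ 30 (mod 55). Since 16^(−1) ≡ 31 (mod 55), t ≡ 31·30 ≡ 50 (mod 55). So x ≡ 9 + 16·50 = 809 (mod 880).
  Combine with x ≡ 16 (mod 29): write x = 809 + 880·t and require 809 + 880·t ≡ 16 (mod 29), i.e. 880·t ≡ 16 − 809 ≡ 19 (mod 29). Since 880^(−1) ≡ 3 (mod 29) (880 ≡ 10 (mod 29)), t ≡ 3·19 ≡ 28 (mod 29). So x ≡ 809 + 880·28 = 25449 (mod 25520).
Unique solution in [0, 25520): x = 25449.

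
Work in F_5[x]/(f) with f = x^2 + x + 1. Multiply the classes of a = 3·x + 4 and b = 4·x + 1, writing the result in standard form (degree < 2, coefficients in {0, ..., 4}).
Multiply as integer polynomials: a · b = 12·x^2 + 19·x + 4. Reducing coefficients mod 5: a · b ≡ 2·x^2 + 4·x + 4. Now divide by f(x) = x^2 + x + 1 in F_5[x], eliminating the leading term at each step:
  leading term 2·x^2: subtract (2)·f(x) = 2·x^2 + 2·x + 2, leaving 2·x + 2 (coefficients mod 5)
The degree is now < 2, so this is the remainder. Hence a · b ≡ 2·x + 2 in F_5[x]/(f).

Final answer: a · b ≡ 2·x + 2 (mod f(x))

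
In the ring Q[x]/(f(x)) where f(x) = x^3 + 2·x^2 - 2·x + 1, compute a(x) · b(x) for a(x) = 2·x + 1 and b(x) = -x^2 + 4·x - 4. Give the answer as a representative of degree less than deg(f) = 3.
First multiply in Q[x] without reducing: a · b = -2·x^3 + 7·x^2 - 4·x - 4. Now divide by f(x) = x^3 + 2·x^2 - 2·x + 1, eliminating the leading term at each step:
  leading term -2·x^3: subtract (-2)·f(x) = -2·x^3 - 4·x^2 + 4·x - 2, leaving 11·x^2 - 8·x - 2
The degree is now < 3, so this is the remainder. Hence a · b ≡ 11·x^2 - 8·x - 2 in Q[x]/(f).

Final answer: a · b ≡ 11·x^2 - 8·x - 2 (mod f(x))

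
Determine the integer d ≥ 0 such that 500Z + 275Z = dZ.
In the PID Z, (a, b) is generated by gcd(a, b). Compute gcd(500, 275) with the extended Euclidean algorithm, tracking rows (r, s, t) with s·500 + t·275 = r:
  row A: (500, 1, 0)   [1·500 + 0·275 = 500]
  row B: (275, 0, 1)   [0·500 + 1·275 = 275]
  500 = 1·275 + 225   → row C = row A − 1·row B = (225, 1, −1)   [check: 1·500 − 1·275 = 225]
  275 = 1·225 + 50   → row D = row B − 1·row C = (50, −1, 2)   [check: −1·500 + 2·275 = 50]
  225 = 4·50 + 25   → row E = row C − 4·row D = (25, 5, −9)   [check: 5·500 − 9·275 = 25]
  50 = 2·25 + 0   → remainder 0, stop. gcd = 25 (last nonzero row E).
So gcd(500, 275) = 25, with Bézout identity 5·500 − 9·275 = 25. Containment (⊇): the Bézout identity exhibits 25 as an element of (500, 275), giving (25) ⊆ (500, 275). Containment (⊆): since 25 | 500 and 25 | 275 (500 = 25·20, 275 = 25·11), every Z-linear combination of 500 and 275 is divisible by 25, so (500, 275) ⊆ (25). Therefore (500, 275) = (25), d = 25.

Final answer: (500, 275) = (25); d = 25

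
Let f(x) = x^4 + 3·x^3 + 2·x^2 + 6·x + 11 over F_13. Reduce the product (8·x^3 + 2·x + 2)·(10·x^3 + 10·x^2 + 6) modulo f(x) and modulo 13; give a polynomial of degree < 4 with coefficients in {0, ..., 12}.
a · b ≡ 5·x^2 + 5·x + 3 (mod f(x))

Multiply as integer polynomials: a · b = 80·x^6 + 80·x^5 + 20·x^4 + 88·x^3 + 20·x^2 + 12·x + 12. Reducing coefficients mod 13: a · b ≡ 2·x^6 + 2·x^5 + 7·x^4 + 10·x^3 + 7·x^2 + 12·x + 12. Now divide by f(x) = x^4 + 3·x^3 + 2·x^2 + 6·x + 11 in F_13[x], eliminating the leading term at each step:
  leading term 2·x^6: subtract (2·x^2)·f(x) = 2·x^6 + 6·x^5 + 4·x^4 + 12·x^3 + 9·x^2, leaving 9·x^5 + 3·x^4 + 11·x^3 + 11·x^2 + 12·x + 12 (coefficients mod 13)
  leading term 9·x^5: subtract (9·x)·f(x) = 9·x^5 + x^4 + 5·x^3 + 2·x^2 + 8·x, leaving 2·x^4 + 6·x^3 + 9·x^2 + 4·x + 12 (coefficients mod 13)
  leading term 2·x^4: subtract (2)·f(x) = 2·x^4 + 6·x^3 + 4·x^2 + 12·x + 9, leaving 5·x^2 + 5·x + 3 (coefficients mod 13)
The degree is now < 4, so this is the remainder. Hence a · b ≡ 5·x^2 + 5·x + 3 in F_13[x]/(f).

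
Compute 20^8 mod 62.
50

Use repeated squaring. Binary(8) = 1000. Walk through the bits of the exponent 8 left-to-right: at each bit after the leading one, square the running value, then multiply by 20 if the bit is 1 (always reducing mod 62):
  bit 1 = 1 (leading): start with 20.
  bit 2 = 0: square 20^2 = 400 ≡ 28 (mod 62).
  bit 3 = 0: square 28^2 = 784 ≡ 40 (mod 62).
  bit 4 = 0: square 40^2 = 1600 ≡ 50 (mod 62).
Final value: 20^8 ≡ 50 (mod 62).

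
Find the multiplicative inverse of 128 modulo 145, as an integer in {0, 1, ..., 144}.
128^(−1) ≡ 17 (mod 145)

Apply the extended Euclidean algorithm to (145, 128), tracking rows (r, s, t) with s·145 + t·128 = r. Each division r_prev = q·r_cur + r_new produces the new row as (previous row) − q·(current row):
  row A: (145, 1, 0)   [1·145 + 0·128 = 145]
  row B: (128, 0, 1)   [0·145 + 1·128 = 128]
  145 = 1·128 + 17   → row C = row A − 1·row B = (17, 1, −1)   [check: 1·145 − 1·128 = 17]
  128 = 7·17 + 9   → row D = row B − 7·row C = (9, −7, 8)   [check: −7·145 + 8·128 = 9]
  17 = 1·9 + 8   → row E = row C − 1·row D = (8, 8, −9)   [check: 8·145 − 9·128 = 8]
  9 = 1·8 + 1   → row F = row D − 1·row E = (1, −15, 17)   [check: −15·145 + 17·128 = 1]
  8 = 8·1 + 0   → remainder 0, stop. gcd = 1 (last nonzero row F).
The gcd is 1, so 128 is invertible mod 145. The last nonzero row gives −15·145 + 17·128 = 1, so t = 17. So 128^(−1) ≡ 17 (mod 145). Verify: 128 · 17 = 2176 ≡ 1 (mod 145). ✓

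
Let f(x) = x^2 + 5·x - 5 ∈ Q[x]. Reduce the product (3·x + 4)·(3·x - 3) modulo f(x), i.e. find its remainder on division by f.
First multiply in Q[x] without reducing: a · b = 9·x^2 + 3·x - 12. Now divide by f(x) = x^2 + 5·x - 5, eliminating the leading term at each step:
  leading term 9·x^2: subtract (9)·f(x) = 9·x^2 + 45·x - 45, leaving 33 - 42·x
The degree is now < 2, so this is the remainder. Hence a · b ≡ 33 - 42·x in Q[x]/(f).

Final answer: a · b ≡ 33 - 42·x (mod f(x))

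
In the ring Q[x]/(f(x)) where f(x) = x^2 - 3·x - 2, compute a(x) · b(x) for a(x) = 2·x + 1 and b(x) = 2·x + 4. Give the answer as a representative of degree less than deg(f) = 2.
First multiply in Q[x] without reducing: a · b = 4·x^2 + 10·x + 4. Now divide by f(x) = x^2 - 3·x - 2, eliminating the leading term at each step:
  leading term 4·x^2: subtract (4)·f(x) = 4·x^2 - 12·x - 8, leaving 22·x + 12
The degree is now < 2, so this is the remainder. Hence a · b ≡ 22·x + 12 in Q[x]/(f).

Final answer: a · b ≡ 22·x + 12 (mod f(x))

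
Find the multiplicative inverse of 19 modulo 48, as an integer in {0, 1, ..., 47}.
19^(−1) ≡ 43 (mod 48)

Apply the extended Euclidean algorithm to (48, 19), tracking rows (r, s, t) with s·48 + t·19 = r. Each division r_prev = q·r_cur + r_new produces the new row as (previous row) − q·(current row):
  row A: (48, 1, 0)   [1·48 + 0·19 = 48]
  row B: (19, 0, 1)   [0·48 + 1·19 = 19]
  48 = 2·19 + 10   → row C = row A − 2·row B = (10, 1, −2)   [check: 1·48 − 2·19 = 10]
  19 = 1·10 + 9   → row D = row B − 1·row C = (9, −1, 3)   [check: −1·48 + 3·19 = 9]
  10 = 1·9 + 1   → row E = row C − 1·row D = (1, 2, −5)   [check: 2·48 − 5·19 = 1]
  9 = 9·1 + 0   → remainder 0, stop. gcd = 1 (last nonzero row E).
The gcd is 1, so 19 is invertible mod 48. The last nonzero row gives 2·48 − 5·19 = 1, so t = −5. So 19^(−1) ≡ −5 ≡ 43 (mod 48). Verify: 19 · 43 = 817 ≡ 1 (mod 48). ✓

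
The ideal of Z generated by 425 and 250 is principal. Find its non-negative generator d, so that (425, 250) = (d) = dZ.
(425, 250) = (25); d = 25

In the PID Z, (a, b) is generated by gcd(a, b). Compute gcd(425, 250) with the extended Euclidean algorithm, tracking rows (r, s, t) with s·425 + t·250 = r:
  row A: (425, 1, 0)   [1·425 + 0·250 = 425]
  row B: (250, 0, 1)   [0·425 + 1·250 = 250]
  425 = 1·250 + 175   → row C = row A − 1·row B = (175, 1, −1)   [check: 1·425 − 1·250 = 175]
  250 = 1·175 + 75   → row D = row B − 1·row C = (75, −1, 2)   [check: −1·425 + 2·250 = 75]
  175 = 2·75 + 25   → row E = row C − 2·row D = (25, 3, −5)   [check: 3·425 − 5·250 = 25]
  75 = 3·25 + 0   → remainder 0, stop. gcd = 25 (last nonzero row E).
So gcd(425, 250) = 25, with Bézout identity 3·425 − 5·250 = 25. Containment (⊇): the Bézout identity exhibits 25 as an element of (425, 250), giving (25) ⊆ (425, 250). Containment (⊆): since 25 | 425 and 25 | 250 (425 = 25·17, 250 = 25·10), every Z-linear combination of 425 and 250 is divisible by 25, so (425, 250) ⊆ (25). Therefore (425, 250) = (25), d = 25.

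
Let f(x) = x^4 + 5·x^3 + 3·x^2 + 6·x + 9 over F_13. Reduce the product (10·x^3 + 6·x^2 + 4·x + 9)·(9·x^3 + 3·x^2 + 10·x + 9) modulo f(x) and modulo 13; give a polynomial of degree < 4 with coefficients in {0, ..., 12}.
a · b ≡ 5·x^3 + 5·x^2 + 8 (mod f(x))

Multiply as integer polynomials: a · b = 90·x^6 + 84·x^5 + 154·x^4 + 243·x^3 + 121·x^2 + 126·x + 81. Reducing coefficients mod 13: a · b ≡ 12·x^6 + 6·x^5 + 11·x^4 + 9·x^3 + 4·x^2 + 9·x + 3. Now divide by f(x) = x^4 + 5·x^3 + 3·x^2 + 6·x + 9 in F_13[x], eliminating the leading term at each step:
  leading term 12·x^6: subtract (12·x^2)·f(x) = 12·x^6 + 8·x^5 + 10·x^4 + 7·x^3 + 4·x^2, leaving 11·x^5 + x^4 + 2·x^3 + 9·x + 3 (coefficients mod 13)
  leading term 11·x^5: subtract (11·x)·f(x) = 11·x^5 + 3·x^4 + 7·x^3 + x^2 + 8·x, leaving 11·x^4 + 8·x^3 + 12·x^2 + x + 3 (coefficients mod 13)
  leading term 11·x^4: subtract (11)·f(x) = 11·x^4 + 3·x^3 + 7·x^2 + x + 8, leaving 5·x^3 + 5·x^2 + 8 (coefficients mod 13)
The degree is now < 4, so this is the remainder. Hence a · b ≡ 5·x^3 + 5·x^2 + 8 in F_13[x]/(f).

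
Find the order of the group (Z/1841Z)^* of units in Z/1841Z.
(Z/1841Z)^* consists of the classes a with gcd(a, 1841) = 1, so its order is φ(1841). φ is multiplicative, with φ(p^e) = p^e − p^(e−1). Factorise 1841 = 7 · 263. Then
  φ(1841) = (7 − 1) · (263 − 1) = 6 · 262 = 1572.
Thus |(Z/1841Z)^*| = 1572.

Final answer: |(Z/1841Z)^*| = 1572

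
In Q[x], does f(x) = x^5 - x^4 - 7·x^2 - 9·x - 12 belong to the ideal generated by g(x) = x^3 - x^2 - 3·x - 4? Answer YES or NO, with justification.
YES

In Q[x] the ideal (g) consists of all multiples of g, so f ∈ (g) iff g | f, i.e. iff the remainder of f on division by g is 0. Divide f by g (g is monic, so eliminate the leading term of the running remainder at each step):
  leading term x^5: subtract (x^2)·g(x) = x^5 - x^4 - 3·x^3 - 4·x^2, leaving 3·x^3 - 3·x^2 - 9·x - 12
  leading term 3·x^3: subtract (3)·g(x) = 3·x^3 - 3·x^2 - 9·x - 12, leaving 0
The remainder is 0, so f(x) = g(x) · h(x) with h(x) = x^2 + 3. Hence g | f, i.e. f ∈ (g).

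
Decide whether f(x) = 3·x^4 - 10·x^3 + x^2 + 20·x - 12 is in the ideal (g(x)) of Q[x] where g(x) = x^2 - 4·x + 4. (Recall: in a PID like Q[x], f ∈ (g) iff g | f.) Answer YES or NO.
YES

In Q[x] the ideal (g) consists of all multiples of g, so f ∈ (g) iff g | f, i.e. iff the remainder of f on division by g is 0. Divide f by g (g is monic, so eliminate the leading term of the running remainder at each step):
  leading term 3·x^4: subtract (3·x^2)·g(x) = 3·x^4 - 12·x^3 + 12·x^2, leaving 2·x^3 - 11·x^2 + 20·x - 12
  leading term 2·x^3: subtract (2·x)·g(x) = 2·x^3 - 8·x^2 + 8·x, leaving -3·x^2 + 12·x - 12
  leading term -3·x^2: subtract (-3)·g(x) = -3·x^2 + 12·x - 12, leaving 0
The remainder is 0, so f(x) = g(x) · h(x) with h(x) = 3·x^2 + 2·x - 3. Hence g | f, i.e. f ∈ (g).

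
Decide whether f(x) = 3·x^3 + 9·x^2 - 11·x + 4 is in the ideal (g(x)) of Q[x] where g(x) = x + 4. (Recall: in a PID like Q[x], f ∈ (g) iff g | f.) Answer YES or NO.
In Q[x] the ideal (g) consists of all multiples of g, so f ∈ (g) iff g | f, i.e. iff the remainder of f on division by g is 0. Divide f by g (g is monic, so eliminate the leading term of the running remainder at each step):
  leading term 3·x^3: subtract (3·x^2)·g(x) = 3·x^3 + 12·x^2, leaving -3·x^2 - 11·x + 4
  leading term -3·x^2: subtract (-3·x)·g(x) = -3·x^2 - 12·x, leaving x + 4
  leading term x: subtract (1)·g(x) = x + 4, leaving 0
The remainder is 0, so f(x) = g(x) · h(x) with h(x) = 3·x^2 - 3·x + 1. Hence g | f, i.e. f ∈ (g).

Final answer: YES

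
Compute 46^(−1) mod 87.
Apply the extended Euclidean algorithm to (87, 46), tracking rows (r, s, t) with s·87 + t·46 = r. Each division r_prev = q·r_cur + r_new produces the new row as (previous row) − q·(current row):
  row A: (87, 1, 0)   [1·87 + 0·46 = 87]
  row B: (46, 0, 1)   [0·87 + 1·46 = 46]
  87 = 1·46 + 41   → row C = row A − 1·row B = (41, 1, −1)   [check: 1·87 − 1·46 = 41]
  46 = 1·41 + 5   → row D = row B − 1·row C = (5, −1, 2)   [check: −1·87 + 2·46 = 5]
  41 = 8·5 + 1   → row E = row C − 8·row D = (1, 9, −17)   [check: 9·87 − 17·46 = 1]
  5 = 5·1 + 0   → remainder 0, stop. gcd = 1 (last nonzero row E).
The gcd is 1, so 46 is invertible mod 87. The last nonzero row gives 9·87 − 17·46 = 1, so t = −17. So 46^(−1) ≡ −17 ≡ 70 (mod 87). Verify: 46 · 70 = 3220 ≡ 1 (mod 87). ✓

Final answer: 46^(−1) ≡ 70 (mod 87)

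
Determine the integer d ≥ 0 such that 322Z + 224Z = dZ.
In the PID Z, (a, b) is generated by gcd(a, b). Compute gcd(322, 224) with the extended Euclidean algorithm, tracking rows (r, s, t) with s·322 + t·224 = r:
  row A: (322, 1, 0)   [1·322 + 0·224 = 322]
  row B: (224, 0, 1)   [0·322 + 1·224 = 224]
  322 = 1·224 + 98   → row C = row A − 1·row B = (98, 1, −1)   [check: 1·322 − 1·224 = 98]
  224 = 2·98 + 28   → row D = row B − 2·row C = (28, −2, 3)   [check: −2·322 + 3·224 = 28]
  98 = 3·28 + 14   → row E = row C − 3·row D = (14, 7, −10)   [check: 7·322 − 10·224 = 14]
  28 = 2·14 + 0   → remainder 0, stop. gcd = 14 (last nonzero row E).
So gcd(322, 224) = 14, with Bézout identity 7·322 − 10·224 = 14. Containment (⊇): the Bézout identity exhibits 14 as an element of (322, 224), giving (14) ⊆ (322, 224). Containment (⊆): since 14 | 322 and 14 | 224 (322 = 14·23, 224 = 14·16), every Z-linear combination of 322 and 224 is divisible by 14, so (322, 224) ⊆ (14). Therefore (322, 224) = (14), d = 14.

Final answer: (322, 224) = (14); d = 14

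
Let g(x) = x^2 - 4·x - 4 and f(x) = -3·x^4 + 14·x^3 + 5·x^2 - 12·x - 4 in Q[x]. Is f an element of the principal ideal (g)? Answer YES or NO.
In Q[x] the ideal (g) consists of all multiples of g, so f ∈ (g) iff g | f, i.e. iff the remainder of f on division by g is 0. Divide f by g (g is monic, so eliminate the leading term of the running remainder at each step):
  leading term -3·x^4: subtract (-3·x^2)·g(x) = -3·x^4 + 12·x^3 + 12·x^2, leaving 2·x^3 - 7·x^2 - 12·x - 4
  leading term 2·x^3: subtract (2·x)·g(x) = 2·x^3 - 8·x^2 - 8·x, leaving x^2 - 4·x - 4
  leading term x^2: subtract (1)·g(x) = x^2 - 4·x - 4, leaving 0
The remainder is 0, so f(x) = g(x) · h(x) with h(x) = -3·x^2 + 2·x + 1. Hence g | f, i.e. f ∈ (g).

Final answer: YES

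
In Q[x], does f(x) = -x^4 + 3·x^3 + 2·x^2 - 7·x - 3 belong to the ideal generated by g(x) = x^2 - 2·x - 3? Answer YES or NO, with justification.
In Q[x] the ideal (g) consists of all multiples of g, so f ∈ (g) iff g | f, i.e. iff the remainder of f on division by g is 0. Divide f by g (g is monic, so eliminate the leading term of the running remainder at each step):
  leading term -x^4: subtract (-x^2)·g(x) = -x^4 + 2·x^3 + 3·x^2, leaving x^3 - x^2 - 7·x - 3
  leading term x^3: subtract (x)·g(x) = x^3 - 2·x^2 - 3·x, leaving x^2 - 4·x - 3
  leading term x^2: subtract (1)·g(x) = x^2 - 2·x - 3, leaving -2·x
The remainder r(x) = -2·x ≠ 0 (and deg r < deg g), so g ∤ f, i.e. f ∉ (g).

Final answer: NO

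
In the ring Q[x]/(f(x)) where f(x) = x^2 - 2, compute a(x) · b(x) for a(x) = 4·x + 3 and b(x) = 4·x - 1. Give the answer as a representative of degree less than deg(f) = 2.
First multiply in Q[x] without reducing: a · b = 16·x^2 + 8·x - 3. Now divide by f(x) = x^2 - 2, eliminating the leading term at each step:
  leading term 16·x^2: subtract (16)·f(x) = 16·x^2 - 32, leaving 8·x + 29
The degree is now < 2, so this is the remainder. Hence a · b ≡ 8·x + 29 in Q[x]/(f).

Final answer: a · b ≡ 8·x + 29 (mod f(x))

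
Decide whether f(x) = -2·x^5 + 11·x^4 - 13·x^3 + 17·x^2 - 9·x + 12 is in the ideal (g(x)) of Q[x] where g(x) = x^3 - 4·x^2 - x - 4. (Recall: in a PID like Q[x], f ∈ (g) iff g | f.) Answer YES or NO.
YES

In Q[x] the ideal (g) consists of all multiples of g, so f ∈ (g) iff g | f, i.e. iff the remainder of f on division by g is 0. Divide f by g (g is monic, so eliminate the leading term of the running remainder at each step):
  leading term -2·x^5: subtract (-2·x^2)·g(x) = -2·x^5 + 8·x^4 + 2·x^3 + 8·x^2, leaving 3·x^4 - 15·x^3 + 9·x^2 - 9·x + 12
  leading term 3·x^4: subtract (3·x)·g(x) = 3·x^4 - 12·x^3 - 3·x^2 - 12·x, leaving -3·x^3 + 12·x^2 + 3·x + 12
  leading term -3·x^3: subtract (-3)·g(x) = -3·x^3 + 12·x^2 + 3·x + 12, leaving 0
The remainder is 0, so f(x) = g(x) · h(x) with h(x) = -2·x^2 + 3·x - 3. Hence g | f, i.e. f ∈ (g).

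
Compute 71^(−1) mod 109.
71^(−1) ≡ 43 (mod 109)

Apply the extended Euclidean algorithm to (109, 71), tracking rows (r, s, t) with s·109 + t·71 = r. Each division r_prev = q·r_cur + r_new produces the new row as (previous row) − q·(current row):
  row A: (109, 1, 0)   [1·109 + 0·71 = 109]
  row B: (71, 0, 1)   [0·109 + 1·71 = 71]
  109 = 1·71 + 38   → row C = row A − 1·row B = (38, 1, −1)   [check: 1·109 − 1·71 = 38]
  71 = 1·38 + 33   → row D = row B − 1·row C = (33, −1, 2)   [check: −1·109 + 2·71 = 33]
  38 = 1·33 + 5   → row E = row C − 1·row D = (5, 2, −3)   [check: 2·109 − 3·71 = 5]
  33 = 6·5 + 3   → row F = row D − 6·row E = (3, −13, 20)   [check: −13·109 + 20·71 = 3]
  5 = 1·3 + 2   → row G = row E − 1·row F = (2, 15, −23)   [check: 15·109 − 23·71 = 2]
  3 = 1·2 + 1   → row H = row F − 1·row G = (1, −28, 43)   [check: −28·109 + 43·71 = 1]
  2 = 2·1 + 0   → remainder 0, stop. gcd = 1 (last nonzero row H).
The gcd is 1, so 71 is invertible mod 109. The last nonzero row gives −28·109 + 43·71 = 1, so t = 43. So 71^(−1) ≡ 43 (mod 109). Verify: 71 · 43 = 3053 ≡ 1 (mod 109). ✓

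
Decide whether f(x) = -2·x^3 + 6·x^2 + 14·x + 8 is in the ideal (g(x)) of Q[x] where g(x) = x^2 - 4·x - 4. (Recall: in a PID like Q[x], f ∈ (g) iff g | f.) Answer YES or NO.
In Q[x] the ideal (g) consists of all multiples of g, so f ∈ (g) iff g | f, i.e. iff the remainder of f on division by g is 0. Divide f by g (g is monic, so eliminate the leading term of the running remainder at each step):
  leading term -2·x^3: subtract (-2·x)·g(x) = -2·x^3 + 8·x^2 + 8·x, leaving -2·x^2 + 6·x + 8
  leading term -2·x^2: subtract (-2)·g(x) = -2·x^2 + 8·x + 8, leaving -2·x
The remainder r(x) = -2·x ≠ 0 (and deg r < deg g), so g ∤ f, i.e. f ∉ (g).

Final answer: NO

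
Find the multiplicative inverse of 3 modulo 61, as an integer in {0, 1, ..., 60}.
Apply the extended Euclidean algorithm to (61, 3), tracking rows (r, s, t) with s·61 + t·3 = r. Each division r_prev = q·r_cur + r_new produces the new row as (previous row) − q·(current row):
  row A: (61, 1, 0)   [1·61 + 0·3 = 61]
  row B: (3, 0, 1)   [0·61 + 1·3 = 3]
  61 = 20·3 + 1   → row C = row A − 20·row B = (1, 1, −20)   [check: 1·61 − 20·3 = 1]
  3 = 3·1 + 0   → remainder 0, stop. gcd = 1 (last nonzero row C).
The gcd is 1, so 3 is invertible mod 61. The last nonzero row gives 1·61 − 20·3 = 1, so t = −20. So 3^(−1) ≡ −20 ≡ 41 (mod 61). Verify: 3 · 41 = 123 ≡ 1 (mod 61). ✓

Final answer: 3^(−1) ≡ 41 (mod 61)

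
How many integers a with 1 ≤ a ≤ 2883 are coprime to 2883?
1860

The number of a ∈ {1, ..., 2883} with gcd(a, 2883) = 1 is by definition Euler's totient φ(2883). φ is multiplicative, with φ(p^e) = p^e − p^(e−1). Factorise 2883 = 3 · 31^2. Then
  φ(2883) = (3 − 1) · (31^2 − 31^1) = 2 · 930 = 1860.
So there are 1860 such integers.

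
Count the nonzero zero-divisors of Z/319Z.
Z/319Z has 38 nonzero zero-divisors

In Z/319Z each nonzero element is either a unit (gcd with 319 is 1) or a zero-divisor (gcd > 1). The number of units is φ(319): factorise 319 = 11 · 29, so φ(319) = (11 − 1) · (29 − 1) = 10 · 28 = 280. The nonzero elements number 319 − 1 = 318. Hence the nonzero zero-divisors number 318 − 280 = 38.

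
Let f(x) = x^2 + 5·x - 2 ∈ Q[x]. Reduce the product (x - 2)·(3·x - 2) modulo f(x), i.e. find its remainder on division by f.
a · b ≡ 10 - 23·x (mod f(x))

First multiply in Q[x] without reducing: a · b = 3·x^2 - 8·x + 4. Now divide by f(x) = x^2 + 5·x - 2, eliminating the leading term at each step:
  leading term 3·x^2: subtract (3)·f(x) = 3·x^2 + 15·x - 6, leaving 10 - 23·x
The degree is now < 2, so this is the remainder. Hence a · b ≡ 10 - 23·x in Q[x]/(f).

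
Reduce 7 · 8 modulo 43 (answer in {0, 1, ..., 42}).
Both factors are already reduced mod 43. 7 · 8 = 56. Dividing by 43: 56 = 1·43 + 13. So (7 · 8) mod 43 = 13.

Final answer: 13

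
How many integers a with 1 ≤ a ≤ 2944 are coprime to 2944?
The number of a ∈ {1, ..., 2944} with gcd(a, 2944) = 1 is by definition Euler's totient φ(2944). φ is multiplicative, with φ(p^e) = p^e − p^(e−1). Factorise 2944 = 2^7 · 23. Then
  φ(2944) = (2^7 − 2^6) · (23 − 1) = 64 · 22 = 1408.
So there are 1408 such integers.

Final answer: 1408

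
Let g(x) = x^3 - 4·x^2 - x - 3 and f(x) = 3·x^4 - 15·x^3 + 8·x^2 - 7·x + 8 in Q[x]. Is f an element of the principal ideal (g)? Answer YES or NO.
NO

In Q[x] the ideal (g) consists of all multiples of g, so f ∈ (g) iff g | f, i.e. iff the remainder of f on division by g is 0. Divide f by g (g is monic, so eliminate the leading term of the running remainder at each step):
  leading term 3·x^4: subtract (3·x)·g(x) = 3·x^4 - 12·x^3 - 3·x^2 - 9·x, leaving -3·x^3 + 11·x^2 + 2·x + 8
  leading term -3·x^3: subtract (-3)·g(x) = -3·x^3 + 12·x^2 + 3·x + 9, leaving -x^2 - x - 1
The remainder r(x) = -x^2 - x - 1 ≠ 0 (and deg r < deg g), so g ∤ f, i.e. f ∉ (g).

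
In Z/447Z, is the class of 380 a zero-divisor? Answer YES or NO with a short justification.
NO

gcd(380, 447) = 1, so 380 is a unit in Z/447Z (it has a multiplicative inverse). A unit cannot be a zero-divisor: if 380·b ≡ 0 then multiplying both sides by 380^(−1) gives b ≡ 0. So 380 is not a zero-divisor.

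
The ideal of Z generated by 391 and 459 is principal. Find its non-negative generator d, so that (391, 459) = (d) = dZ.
In the PID Z, (a, b) is generated by gcd(a, b). Compute gcd(459, 391) with the extended Euclidean algorithm, tracking rows (r, s, t) with s·459 + t·391 = r:
  row A: (459, 1, 0)   [1·459 + 0·391 = 459]
  row B: (391, 0, 1)   [0·459 + 1·391 = 391]
  459 = 1·391 + 68   → row C = row A − 1·row B = (68, 1, −1)   [check: 1·459 − 1·391 = 68]
  391 = 5·68 + 51   → row D = row B − 5·row C = (51, −5, 6)   [check: −5·459 + 6·391 = 51]
  68 = 1·51 + 17   → row E = row C − 1·row D = (17, 6, −7)   [check: 6·459 − 7·391 = 17]
  51 = 3·17 + 0   → remainder 0, stop. gcd = 17 (last nonzero row E).
So gcd(391, 459) = 17, with Bézout identity 6·459 − 7·391 = 17. Containment (⊇): the Bézout identity exhibits 17 as an element of (391, 459), giving (17) ⊆ (391, 459). Containment (⊆): since 17 | 391 and 17 | 459 (391 = 17·23, 459 = 17·27), every Z-linear combination of 391 and 459 is divisible by 17, so (391, 459) ⊆ (17). Therefore (391, 459) = (17), d = 17.

Final answer: (391, 459) = (17); d = 17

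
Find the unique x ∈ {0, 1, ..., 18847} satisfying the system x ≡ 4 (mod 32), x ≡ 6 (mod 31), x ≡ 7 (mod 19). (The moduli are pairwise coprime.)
x ≡ 17924 (mod 18848); the representative in [0, 18848) is 17924

The moduli 32, 31, 19 are pairwise coprime, so by the CRT there is a unique solution mod 32·31·19 = 18848.
Solve by successive substitution. Start with x ≡ 4 (mod 32).
  Combine with x ≡ 6 (mod 31): write x = 4 + 32·t and require 4 + 32·t ≡ 6 (mod 31), i.e. 32·t ≡ 6 − 4 ≡ 2 (mod 31). Since 32^(−1) ≡ 1 (mod 31) (32 ≡ 1 (mod 31)), t ≡ 1·2 ≡ 2 (mod 31). So x ≡ 4 + 32·2 = 68 (mod 992).
  Combine with x ≡ 7 (mod 19): write x = 68 + 992·t and require 68 + 992·t ≡ 7 (mod 19), i.e. 992·t ≡ 7 − 68 ≡ 15 (mod 19). Since 992^(−1) ≡ 5 (mod 19) (992 ≡ 4 (mod 19)), t ≡ 5·15 ≡ 18 (mod 19). So x ≡ 68 + 992·18 = 17924 (mod 18848).
Unique solution in [0, 18848): x = 17924.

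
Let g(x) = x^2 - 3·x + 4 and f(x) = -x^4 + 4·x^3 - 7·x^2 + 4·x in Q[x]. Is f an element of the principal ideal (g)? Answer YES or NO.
In Q[x] the ideal (g) consists of all multiples of g, so f ∈ (g) iff g | f, i.e. iff the remainder of f on division by g is 0. Divide f by g (g is monic, so eliminate the leading term of the running remainder at each step):
  leading term -x^4: subtract (-x^2)·g(x) = -x^4 + 3·x^3 - 4·x^2, leaving x^3 - 3·x^2 + 4·x
  leading term x^3: subtract (x)·g(x) = x^3 - 3·x^2 + 4·x, leaving 0
The remainder is 0, so f(x) = g(x) · h(x) with h(x) = -x^2 + x. Hence g | f, i.e. f ∈ (g).

Final answer: YES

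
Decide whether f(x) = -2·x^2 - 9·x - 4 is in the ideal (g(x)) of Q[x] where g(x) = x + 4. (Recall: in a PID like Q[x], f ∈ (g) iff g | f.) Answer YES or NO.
In Q[x] the ideal (g) consists of all multiples of g, so f ∈ (g) iff g | f, i.e. iff the remainder of f on division by g is 0. Divide f by g (g is monic, so eliminate the leading term of the running remainder at each step):
  leading term -2·x^2: subtract (-2·x)·g(x) = -2·x^2 - 8·x, leaving -x - 4
  leading term -x: subtract (-1)·g(x) = -x - 4, leaving 0
The remainder is 0, so f(x) = g(x) · h(x) with h(x) = -2·x - 1. Hence g | f, i.e. f ∈ (g).

Final answer: YES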